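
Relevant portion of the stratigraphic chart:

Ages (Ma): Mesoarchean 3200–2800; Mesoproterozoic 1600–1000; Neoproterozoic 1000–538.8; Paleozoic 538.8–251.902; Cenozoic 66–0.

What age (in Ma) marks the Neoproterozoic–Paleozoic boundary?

538.8 Ma

The Neoproterozoic ends and the Paleozoic begins at 538.8 Ma.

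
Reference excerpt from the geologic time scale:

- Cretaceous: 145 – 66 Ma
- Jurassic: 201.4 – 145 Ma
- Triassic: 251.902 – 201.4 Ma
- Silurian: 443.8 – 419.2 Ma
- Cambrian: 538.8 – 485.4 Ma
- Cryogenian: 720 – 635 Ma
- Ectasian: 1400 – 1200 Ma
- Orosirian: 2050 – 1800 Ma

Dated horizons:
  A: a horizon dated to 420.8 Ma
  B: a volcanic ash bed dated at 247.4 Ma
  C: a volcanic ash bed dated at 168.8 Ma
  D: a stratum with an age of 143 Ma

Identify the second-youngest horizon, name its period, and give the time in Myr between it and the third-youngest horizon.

Sorted youngest-first by Ma: D (143), C (168.8), B (247.4), A (420.8).
The second youngest is C at 168.8 Ma, which lies in 201.4–145 Ma: the Jurassic.
The third youngest is B at 247.4 Ma; separation = |168.8 − 247.4| = 78.6 Myr.

C, in the Jurassic; 78.6 million years to B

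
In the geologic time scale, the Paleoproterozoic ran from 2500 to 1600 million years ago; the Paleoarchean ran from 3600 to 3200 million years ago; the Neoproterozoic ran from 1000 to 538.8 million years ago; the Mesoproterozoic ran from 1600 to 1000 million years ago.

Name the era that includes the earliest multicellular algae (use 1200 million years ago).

1200 Ma lies between 1600 and 1000 Ma, so it falls in the Mesoproterozoic.

Mesoproterozoic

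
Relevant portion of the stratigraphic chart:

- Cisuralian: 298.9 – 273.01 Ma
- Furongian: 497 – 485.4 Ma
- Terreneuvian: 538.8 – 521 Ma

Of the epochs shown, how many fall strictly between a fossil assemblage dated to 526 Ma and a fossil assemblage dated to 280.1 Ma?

526 Ma sits inside the Terreneuvian (538.8–521) and 280.1 Ma inside the Cisuralian (298.9–273.01); neither of those is wholly between the two dates.
The listed epochs lying completely between them are Furongian — 1 in all.

1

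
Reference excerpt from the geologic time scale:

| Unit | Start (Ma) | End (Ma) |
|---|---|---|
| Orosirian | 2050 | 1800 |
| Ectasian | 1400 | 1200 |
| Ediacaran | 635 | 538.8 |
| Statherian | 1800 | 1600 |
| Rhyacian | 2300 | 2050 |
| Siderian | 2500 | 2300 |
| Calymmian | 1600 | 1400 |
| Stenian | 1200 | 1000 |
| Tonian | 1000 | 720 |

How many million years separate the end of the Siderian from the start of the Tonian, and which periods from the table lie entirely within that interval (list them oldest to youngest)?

1300 million years; Rhyacian, Orosirian, Statherian, Calymmian, Ectasian, Stenian

The Siderian closes at 2300 Ma and the Tonian opens at 1000 Ma, so the interval is 2300 − 1000 = 1300 Myr.
A period fits inside if it starts at or after 2300 Ma and ends at or before 1000 Ma; oldest first that gives Rhyacian, Orosirian, Statherian, Calymmian, Ectasian, Stenian.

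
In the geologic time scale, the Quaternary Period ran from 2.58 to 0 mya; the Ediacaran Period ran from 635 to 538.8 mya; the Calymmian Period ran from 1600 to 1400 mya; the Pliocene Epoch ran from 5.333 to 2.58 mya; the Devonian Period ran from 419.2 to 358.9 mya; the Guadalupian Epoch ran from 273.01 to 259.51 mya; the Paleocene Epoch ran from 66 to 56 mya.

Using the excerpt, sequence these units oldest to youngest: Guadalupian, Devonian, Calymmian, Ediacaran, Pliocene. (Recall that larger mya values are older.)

Read off each span (Ma): Guadalupian 273.01–259.51; Devonian 419.2–358.9; Calymmian 1600–1400; Ediacaran 635–538.8; Pliocene 5.333–2.58.
Larger Ma is older, so oldest→youngest is Calymmian, Ediacaran, Devonian, Guadalupian, Pliocene.

Calymmian, then Ediacaran, then Devonian, then Guadalupian, then Pliocene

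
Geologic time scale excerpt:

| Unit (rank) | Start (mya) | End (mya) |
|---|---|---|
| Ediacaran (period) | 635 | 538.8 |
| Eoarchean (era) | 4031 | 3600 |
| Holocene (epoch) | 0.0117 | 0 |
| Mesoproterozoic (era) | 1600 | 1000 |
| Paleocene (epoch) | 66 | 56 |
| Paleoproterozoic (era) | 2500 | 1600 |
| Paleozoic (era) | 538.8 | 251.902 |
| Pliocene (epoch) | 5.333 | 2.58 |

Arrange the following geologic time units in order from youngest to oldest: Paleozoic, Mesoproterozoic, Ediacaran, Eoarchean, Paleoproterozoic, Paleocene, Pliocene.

Read off each span (Ma): Paleozoic 538.8–251.902; Mesoproterozoic 1600–1000; Ediacaran 635–538.8; Eoarchean 4031–3600; Paleoproterozoic 2500–1600; Paleocene 66–56; Pliocene 5.333–2.58.
Larger Ma is older, so oldest→youngest is Eoarchean, Paleoproterozoic, Mesoproterozoic, Ediacaran, Paleozoic, Paleocene, Pliocene; reverse it for youngest→oldest.

Pliocene, Paleocene, Paleozoic, Ediacaran, Mesoproterozoic, Paleoproterozoic, Eoarchean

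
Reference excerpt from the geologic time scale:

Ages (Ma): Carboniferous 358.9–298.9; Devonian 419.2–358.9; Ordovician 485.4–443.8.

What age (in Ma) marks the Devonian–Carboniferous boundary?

The Devonian ends and the Carboniferous begins at 358.9 Ma.

358.9 Ma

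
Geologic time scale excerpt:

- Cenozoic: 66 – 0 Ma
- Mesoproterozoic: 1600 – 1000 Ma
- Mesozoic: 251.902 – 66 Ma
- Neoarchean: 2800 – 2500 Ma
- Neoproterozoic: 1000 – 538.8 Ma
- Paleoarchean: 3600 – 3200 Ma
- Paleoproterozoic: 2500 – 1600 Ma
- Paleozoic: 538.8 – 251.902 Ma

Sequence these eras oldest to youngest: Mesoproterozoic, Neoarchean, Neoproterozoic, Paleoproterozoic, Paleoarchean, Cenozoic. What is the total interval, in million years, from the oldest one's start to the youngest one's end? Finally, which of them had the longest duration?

Paleoarchean, Neoarchean, Paleoproterozoic, Mesoproterozoic, Neoproterozoic, Cenozoic; total span 3600 Myr; longest is Paleoproterozoic

Start ages (Ma): Paleoarchean 3600, Neoarchean 2800, Paleoproterozoic 2500, Mesoproterozoic 1600, Neoproterozoic 1000, Cenozoic 66.
Ordered oldest to youngest: Paleoarchean, Neoarchean, Paleoproterozoic, Mesoproterozoic, Neoproterozoic, Cenozoic.
Span = 3600 − 0 = 3600 Myr.
Durations: Paleoproterozoic 900, Neoproterozoic 461.2, Paleoarchean 400, Mesoproterozoic 600, Neoarchean 300, Cenozoic 66 → longest is Paleoproterozoic (900 Myr).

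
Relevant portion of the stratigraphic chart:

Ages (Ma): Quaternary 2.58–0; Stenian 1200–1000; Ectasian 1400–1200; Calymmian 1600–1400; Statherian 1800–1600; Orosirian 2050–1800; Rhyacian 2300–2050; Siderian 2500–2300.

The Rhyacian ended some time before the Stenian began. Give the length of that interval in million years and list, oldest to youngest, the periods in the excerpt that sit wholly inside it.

850 million years; Orosirian, Statherian, Calymmian, Ectasian

The Rhyacian closes at 2050 Ma and the Stenian opens at 1200 Ma, so the interval is 2050 − 1200 = 850 Myr.
A period fits inside if it starts at or after 2050 Ma and ends at or before 1200 Ma; oldest first that gives Orosirian, Statherian, Calymmian, Ectasian.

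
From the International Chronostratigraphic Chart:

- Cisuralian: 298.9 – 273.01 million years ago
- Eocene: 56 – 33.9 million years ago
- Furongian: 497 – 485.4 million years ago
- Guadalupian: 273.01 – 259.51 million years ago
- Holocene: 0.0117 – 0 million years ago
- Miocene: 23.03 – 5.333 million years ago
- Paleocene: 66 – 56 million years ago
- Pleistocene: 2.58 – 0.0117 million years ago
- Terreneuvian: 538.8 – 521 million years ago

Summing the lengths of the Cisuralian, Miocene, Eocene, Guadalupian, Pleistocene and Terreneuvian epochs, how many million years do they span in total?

99.5553 million years

Duration is start − end for each: (298.9 − 273.01) + (23.03 − 5.333) + (56 − 33.9) + (273.01 − 259.51) + (2.58 − 0.0117) + (538.8 − 521).
That is 25.89 + 17.697 + 22.1 + 13.5 + 2.5683 + 17.8, which totals 99.5553 million years.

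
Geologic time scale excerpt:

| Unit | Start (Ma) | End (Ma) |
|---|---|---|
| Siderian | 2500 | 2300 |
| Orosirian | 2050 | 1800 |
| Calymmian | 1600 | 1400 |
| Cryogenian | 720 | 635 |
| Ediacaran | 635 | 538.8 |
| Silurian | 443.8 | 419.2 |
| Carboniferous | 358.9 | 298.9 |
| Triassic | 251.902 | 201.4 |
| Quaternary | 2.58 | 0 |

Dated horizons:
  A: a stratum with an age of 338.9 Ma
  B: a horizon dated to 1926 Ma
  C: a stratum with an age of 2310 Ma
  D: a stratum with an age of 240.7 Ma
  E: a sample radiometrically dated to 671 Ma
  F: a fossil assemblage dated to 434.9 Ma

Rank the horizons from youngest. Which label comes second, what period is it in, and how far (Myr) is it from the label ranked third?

A, in the Carboniferous; 96 million years to F

Smaller Ma means younger, so youngest first: D 240.7 < A 338.9 < F 434.9 < E 671 < B 1926 < C 2310.
Counting 2 along gives A (338.9 Ma); the excerpt puts that inside the Carboniferous, 358.9–298.9 Ma.
Next in line is F (434.9 Ma), and 434.9 − 338.9 = 96 Myr.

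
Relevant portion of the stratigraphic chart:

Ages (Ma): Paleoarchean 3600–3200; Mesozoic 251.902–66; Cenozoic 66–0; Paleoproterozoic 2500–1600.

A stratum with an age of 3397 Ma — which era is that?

3397 Ma lies between 3600 and 3200 Ma, so it falls in the Paleoarchean.

Paleoarchean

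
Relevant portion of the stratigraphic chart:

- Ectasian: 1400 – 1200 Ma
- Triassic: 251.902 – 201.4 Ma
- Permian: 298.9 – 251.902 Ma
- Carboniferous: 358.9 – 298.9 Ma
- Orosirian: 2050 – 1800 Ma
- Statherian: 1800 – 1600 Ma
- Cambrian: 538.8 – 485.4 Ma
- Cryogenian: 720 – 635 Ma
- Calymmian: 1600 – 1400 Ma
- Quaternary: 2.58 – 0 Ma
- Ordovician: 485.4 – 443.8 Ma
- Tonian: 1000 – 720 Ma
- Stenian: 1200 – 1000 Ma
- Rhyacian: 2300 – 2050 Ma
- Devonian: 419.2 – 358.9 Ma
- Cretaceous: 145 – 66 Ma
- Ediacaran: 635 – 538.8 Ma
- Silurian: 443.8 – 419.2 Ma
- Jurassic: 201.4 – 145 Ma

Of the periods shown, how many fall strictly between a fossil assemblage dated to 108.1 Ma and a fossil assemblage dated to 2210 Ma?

The older date is 2210 Ma and the younger is 108.1 Ma.
Periods with start < 2210 and end > 108.1 Ma: Orosirian (2050–1800), Statherian (1800–1600), Calymmian (1600–1400), Ectasian (1400–1200), Stenian (1200–1000), Tonian (1000–720), Cryogenian (720–635), Ediacaran (635–538.8), Cambrian (538.8–485.4), Ordovician (485.4–443.8), Silurian (443.8–419.2), Devonian (419.2–358.9), Carboniferous (358.9–298.9), Permian (298.9–251.902), Triassic (251.902–201.4), Jurassic (201.4–145).
That is 16 complete periods.

16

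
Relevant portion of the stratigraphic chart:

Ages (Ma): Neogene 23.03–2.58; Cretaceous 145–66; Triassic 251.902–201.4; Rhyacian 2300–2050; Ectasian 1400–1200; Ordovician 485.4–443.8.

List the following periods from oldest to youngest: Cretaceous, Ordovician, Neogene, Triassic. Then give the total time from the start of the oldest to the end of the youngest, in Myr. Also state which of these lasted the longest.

Ordovician, Triassic, Cretaceous, Neogene; total span 482.82 Myr; longest is Cretaceous

From the excerpt: Cretaceous 145–66; Ordovician 485.4–443.8; Neogene 23.03–2.58; Triassic 251.902–201.4 (Ma).
Larger Ma is earlier, so the oldest is Ordovician and the youngest is Neogene; oldest to youngest: Ordovician, Triassic, Cretaceous, Neogene.
Oldest start 485.4 minus youngest end 2.58 gives 482.82 Myr overall.
Individual lengths (start − end): Cretaceous 79; Ordovician 41.6; Neogene 20.45; Triassic 50.502. The largest is Cretaceous at 79 Myr.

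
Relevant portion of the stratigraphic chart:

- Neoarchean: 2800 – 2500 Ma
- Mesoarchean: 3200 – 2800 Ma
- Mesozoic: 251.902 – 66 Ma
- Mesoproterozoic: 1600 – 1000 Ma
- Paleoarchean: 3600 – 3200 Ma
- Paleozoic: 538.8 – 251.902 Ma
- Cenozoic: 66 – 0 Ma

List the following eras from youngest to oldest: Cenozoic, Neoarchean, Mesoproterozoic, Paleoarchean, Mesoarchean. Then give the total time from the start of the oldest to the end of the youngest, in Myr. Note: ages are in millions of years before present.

From the excerpt: Cenozoic 66–0; Neoarchean 2800–2500; Mesoproterozoic 1600–1000; Paleoarchean 3600–3200; Mesoarchean 3200–2800 (Ma).
Larger Ma is earlier, so the oldest is Paleoarchean and the youngest is Cenozoic; youngest to oldest: Cenozoic, Mesoproterozoic, Neoarchean, Mesoarchean, Paleoarchean.
Oldest start 3600 minus youngest end 0 gives 3600 Myr overall.

Cenozoic → Mesoproterozoic → Neoarchean → Mesoarchean → Paleoarchean; total span 3600 Myr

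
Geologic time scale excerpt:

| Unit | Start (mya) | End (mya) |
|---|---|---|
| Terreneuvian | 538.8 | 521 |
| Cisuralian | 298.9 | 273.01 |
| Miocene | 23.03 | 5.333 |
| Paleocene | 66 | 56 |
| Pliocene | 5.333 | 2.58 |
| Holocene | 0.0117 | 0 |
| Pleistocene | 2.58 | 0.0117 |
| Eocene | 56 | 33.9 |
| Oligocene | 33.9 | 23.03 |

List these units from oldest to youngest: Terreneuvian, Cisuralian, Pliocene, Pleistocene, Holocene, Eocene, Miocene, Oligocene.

Sorting by start age (descending Ma, since larger Ma = older): Terreneuvian start 538.8, Cisuralian start 298.9, Eocene start 56, Oligocene start 33.9, Miocene start 23.03, Pliocene start 5.333, Pleistocene start 2.58, Holocene start 0.0117.

Terreneuvian, Cisuralian, Eocene, Oligocene, Miocene, Pliocene, Pleistocene, Holocene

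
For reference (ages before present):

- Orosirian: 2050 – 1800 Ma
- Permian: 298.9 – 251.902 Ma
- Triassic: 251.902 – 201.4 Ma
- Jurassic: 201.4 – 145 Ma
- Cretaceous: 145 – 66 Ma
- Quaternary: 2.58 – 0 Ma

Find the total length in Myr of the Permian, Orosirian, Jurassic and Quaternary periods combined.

355.978 million years

Duration is start − end for each: (298.9 − 251.902) + (2050 − 1800) + (201.4 − 145) + (2.58 − 0).
That is 46.998 + 250 + 56.4 + 2.58, which totals 355.978 million years.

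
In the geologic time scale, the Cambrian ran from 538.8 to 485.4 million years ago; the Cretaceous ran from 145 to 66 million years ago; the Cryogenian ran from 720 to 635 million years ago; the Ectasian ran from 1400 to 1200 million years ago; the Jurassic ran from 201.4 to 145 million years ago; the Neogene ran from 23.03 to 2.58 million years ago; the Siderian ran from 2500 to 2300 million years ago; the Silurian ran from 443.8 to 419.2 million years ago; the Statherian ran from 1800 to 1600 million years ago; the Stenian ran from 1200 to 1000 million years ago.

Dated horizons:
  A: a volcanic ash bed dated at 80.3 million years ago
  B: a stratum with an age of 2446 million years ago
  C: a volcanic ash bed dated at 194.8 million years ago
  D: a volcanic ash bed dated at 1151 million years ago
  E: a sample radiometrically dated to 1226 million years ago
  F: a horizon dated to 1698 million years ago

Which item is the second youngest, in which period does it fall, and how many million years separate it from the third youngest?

C, in the Jurassic; 956.2 million years to D

Sorted youngest-first by Ma: A (80.3), C (194.8), D (1151), E (1226), F (1698), B (2446).
The second youngest is C at 194.8 Ma, which lies in 201.4–145 Ma: the Jurassic.
The third youngest is D at 1151 Ma; separation = |194.8 − 1151| = 956.2 Myr.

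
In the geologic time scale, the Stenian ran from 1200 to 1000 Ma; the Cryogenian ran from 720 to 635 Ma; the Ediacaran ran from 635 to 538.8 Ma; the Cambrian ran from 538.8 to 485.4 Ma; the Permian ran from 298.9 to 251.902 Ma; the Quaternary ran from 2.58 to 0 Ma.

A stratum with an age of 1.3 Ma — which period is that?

1.3 Ma lies between 2.58 and 0 Ma, so it falls in the Quaternary.

Quaternary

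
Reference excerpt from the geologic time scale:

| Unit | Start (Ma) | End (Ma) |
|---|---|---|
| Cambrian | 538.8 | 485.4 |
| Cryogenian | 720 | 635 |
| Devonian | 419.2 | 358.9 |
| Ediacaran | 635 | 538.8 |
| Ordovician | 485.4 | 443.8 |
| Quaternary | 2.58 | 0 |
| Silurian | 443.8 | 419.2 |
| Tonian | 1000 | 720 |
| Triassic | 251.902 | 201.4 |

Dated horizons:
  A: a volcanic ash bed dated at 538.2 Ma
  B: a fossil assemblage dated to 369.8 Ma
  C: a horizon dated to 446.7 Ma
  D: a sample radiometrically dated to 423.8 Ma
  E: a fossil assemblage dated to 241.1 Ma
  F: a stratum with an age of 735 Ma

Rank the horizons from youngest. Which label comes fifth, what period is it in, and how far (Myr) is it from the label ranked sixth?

Smaller Ma means younger, so youngest first: E 241.1 < B 369.8 < D 423.8 < C 446.7 < A 538.2 < F 735.
Counting 5 along gives A (538.2 Ma); the excerpt puts that inside the Cambrian, 538.8–485.4 Ma.
Next in line is F (735 Ma), and 735 − 538.2 = 196.8 Myr.

A, in the Cambrian; 196.8 million years to F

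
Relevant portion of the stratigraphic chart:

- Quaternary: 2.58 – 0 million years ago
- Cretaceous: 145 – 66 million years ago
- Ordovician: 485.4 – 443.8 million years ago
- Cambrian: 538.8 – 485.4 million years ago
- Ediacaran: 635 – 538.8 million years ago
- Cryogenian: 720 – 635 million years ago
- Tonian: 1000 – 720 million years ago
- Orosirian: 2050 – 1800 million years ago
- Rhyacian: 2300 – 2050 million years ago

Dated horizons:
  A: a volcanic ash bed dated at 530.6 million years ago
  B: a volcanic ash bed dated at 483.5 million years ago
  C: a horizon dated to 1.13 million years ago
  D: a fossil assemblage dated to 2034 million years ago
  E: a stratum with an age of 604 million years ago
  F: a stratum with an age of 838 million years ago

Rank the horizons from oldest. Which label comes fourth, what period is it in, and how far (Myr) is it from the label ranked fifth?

A, in the Cambrian; 47.1 million years to B

Sorted oldest-first by Ma: D (2034), F (838), E (604), A (530.6), B (483.5), C (1.13).
The fourth oldest is A at 530.6 Ma, which lies in 538.8–485.4 Ma: the Cambrian.
The fifth oldest is B at 483.5 Ma; separation = |530.6 − 483.5| = 47.1 Myr.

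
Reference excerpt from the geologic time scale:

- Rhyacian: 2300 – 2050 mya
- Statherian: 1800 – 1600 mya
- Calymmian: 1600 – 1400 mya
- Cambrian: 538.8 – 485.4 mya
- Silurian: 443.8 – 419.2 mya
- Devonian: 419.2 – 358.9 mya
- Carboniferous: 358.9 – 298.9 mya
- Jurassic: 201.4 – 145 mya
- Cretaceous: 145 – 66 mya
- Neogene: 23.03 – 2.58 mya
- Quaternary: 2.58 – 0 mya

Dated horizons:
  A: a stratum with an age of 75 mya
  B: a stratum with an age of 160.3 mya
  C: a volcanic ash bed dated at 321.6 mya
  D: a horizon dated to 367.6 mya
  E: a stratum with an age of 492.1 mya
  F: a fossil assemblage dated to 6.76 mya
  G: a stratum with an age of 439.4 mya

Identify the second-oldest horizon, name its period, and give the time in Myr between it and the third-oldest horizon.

Sorted oldest-first by Ma: E (492.1), G (439.4), D (367.6), C (321.6), B (160.3), A (75), F (6.76).
The second oldest is G at 439.4 Ma, which lies in 443.8–419.2 Ma: the Silurian.
The third oldest is D at 367.6 Ma; separation = |439.4 − 367.6| = 71.8 Myr.

G, in the Silurian; 71.8 million years to D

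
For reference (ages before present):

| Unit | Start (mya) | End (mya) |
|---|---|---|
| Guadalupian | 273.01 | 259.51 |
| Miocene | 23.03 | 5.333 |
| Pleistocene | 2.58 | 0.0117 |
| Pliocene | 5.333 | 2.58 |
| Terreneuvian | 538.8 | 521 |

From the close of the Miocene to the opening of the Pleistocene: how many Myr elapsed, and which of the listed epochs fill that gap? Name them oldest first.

2.753 million years; Pliocene

End of Miocene = 5.333 Ma; start of Pleistocene = 2.58 Ma.
Gap = 5.333 − 2.58 = 2.753 Myr.
Epochs wholly inside 5.333–2.58 Ma: Pliocene (5.333–2.58).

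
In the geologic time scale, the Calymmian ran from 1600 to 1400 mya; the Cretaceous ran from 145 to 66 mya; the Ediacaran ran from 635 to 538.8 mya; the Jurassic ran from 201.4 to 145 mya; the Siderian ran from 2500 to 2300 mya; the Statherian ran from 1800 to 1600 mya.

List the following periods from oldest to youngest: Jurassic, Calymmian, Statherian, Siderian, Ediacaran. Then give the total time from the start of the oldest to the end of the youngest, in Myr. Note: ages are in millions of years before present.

Siderian, Statherian, Calymmian, Ediacaran, Jurassic; total span 2355 Myr

Start ages (Ma): Siderian 2500, Statherian 1800, Calymmian 1600, Ediacaran 635, Jurassic 201.4.
Ordered oldest to youngest: Siderian, Statherian, Calymmian, Ediacaran, Jurassic.
Span = 2500 − 145 = 2355 Myr.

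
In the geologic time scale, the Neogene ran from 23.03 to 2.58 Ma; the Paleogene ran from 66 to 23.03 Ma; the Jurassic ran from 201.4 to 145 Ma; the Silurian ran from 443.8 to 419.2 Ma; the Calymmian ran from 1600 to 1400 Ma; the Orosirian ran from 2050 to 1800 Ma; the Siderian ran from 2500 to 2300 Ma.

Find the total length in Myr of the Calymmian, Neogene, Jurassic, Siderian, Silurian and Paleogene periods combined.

544.42 million years

Duration is start − end for each: (1600 − 1400) + (23.03 − 2.58) + (201.4 − 145) + (2500 − 2300) + (443.8 − 419.2) + (66 − 23.03).
That is 200 + 20.45 + 56.4 + 200 + 24.6 + 42.97, which totals 544.42 million years.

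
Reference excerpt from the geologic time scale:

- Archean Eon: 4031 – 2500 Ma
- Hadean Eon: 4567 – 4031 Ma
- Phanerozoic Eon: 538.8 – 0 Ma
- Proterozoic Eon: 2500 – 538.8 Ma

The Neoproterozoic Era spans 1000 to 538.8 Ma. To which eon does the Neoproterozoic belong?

The Neoproterozoic (1000–538.8 Ma) lies entirely within 2500–538.8 Ma, the Proterozoic Eon.

Proterozoic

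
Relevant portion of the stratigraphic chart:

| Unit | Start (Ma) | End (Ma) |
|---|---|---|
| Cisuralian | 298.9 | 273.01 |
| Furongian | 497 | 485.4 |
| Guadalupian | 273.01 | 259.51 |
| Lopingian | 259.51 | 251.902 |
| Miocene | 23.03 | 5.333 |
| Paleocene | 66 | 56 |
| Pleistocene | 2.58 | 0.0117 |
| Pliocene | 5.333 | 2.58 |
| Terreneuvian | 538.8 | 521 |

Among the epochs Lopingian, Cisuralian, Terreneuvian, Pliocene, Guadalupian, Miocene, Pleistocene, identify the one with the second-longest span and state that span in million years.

Durations: Lopingian 7.608; Cisuralian 25.89; Terreneuvian 17.8; Pliocene 2.753; Guadalupian 13.5; Miocene 17.697; Pleistocene 2.5683 Myr.
Sorted longest-first: Cisuralian (25.89), Terreneuvian (17.8), Miocene (17.697), Guadalupian (13.5), Lopingian (7.608), Pliocene (2.753), Pleistocene (2.5683).
The second longest is Terreneuvian at 17.8 Myr.

Terreneuvian, 17.8 million years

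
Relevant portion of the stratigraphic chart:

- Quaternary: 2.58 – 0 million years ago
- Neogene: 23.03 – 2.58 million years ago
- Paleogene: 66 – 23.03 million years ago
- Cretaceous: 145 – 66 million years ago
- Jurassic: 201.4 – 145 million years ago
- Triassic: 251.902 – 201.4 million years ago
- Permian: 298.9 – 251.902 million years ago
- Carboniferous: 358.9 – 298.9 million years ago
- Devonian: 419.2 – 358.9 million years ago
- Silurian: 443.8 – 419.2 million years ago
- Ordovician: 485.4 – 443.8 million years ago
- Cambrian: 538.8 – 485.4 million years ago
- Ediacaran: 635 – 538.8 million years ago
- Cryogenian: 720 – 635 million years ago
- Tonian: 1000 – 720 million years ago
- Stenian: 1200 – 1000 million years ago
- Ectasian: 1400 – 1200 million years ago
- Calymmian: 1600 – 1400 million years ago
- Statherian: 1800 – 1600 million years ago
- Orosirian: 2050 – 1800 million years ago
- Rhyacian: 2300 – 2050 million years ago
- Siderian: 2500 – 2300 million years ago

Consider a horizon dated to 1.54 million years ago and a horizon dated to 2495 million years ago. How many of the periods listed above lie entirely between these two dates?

The older date is 2495 Ma and the younger is 1.54 Ma.
Periods with start < 2495 and end > 1.54 Ma: Rhyacian (2300–2050), Orosirian (2050–1800), Statherian (1800–1600), Calymmian (1600–1400), Ectasian (1400–1200), Stenian (1200–1000), Tonian (1000–720), Cryogenian (720–635), Ediacaran (635–538.8), Cambrian (538.8–485.4), Ordovician (485.4–443.8), Silurian (443.8–419.2), Devonian (419.2–358.9), Carboniferous (358.9–298.9), Permian (298.9–251.902), Triassic (251.902–201.4), Jurassic (201.4–145), Cretaceous (145–66), Paleogene (66–23.03), Neogene (23.03–2.58).
That is 20 complete periods.

20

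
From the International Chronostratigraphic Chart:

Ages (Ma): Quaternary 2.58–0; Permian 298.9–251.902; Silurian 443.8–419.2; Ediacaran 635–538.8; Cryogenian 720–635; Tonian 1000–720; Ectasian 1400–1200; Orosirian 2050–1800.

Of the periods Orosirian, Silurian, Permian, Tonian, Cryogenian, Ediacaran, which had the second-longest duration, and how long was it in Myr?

Start − end for each: Orosirian 2050 − 1800 = 250; Silurian 443.8 − 419.2 = 24.6; Permian 298.9 − 251.902 = 46.998; Tonian 1000 − 720 = 280; Cryogenian 720 − 635 = 85; Ediacaran 635 − 538.8 = 96.2.
Ranking these from longest: Tonian > Orosirian > Ediacaran > Cryogenian > Permian > Silurian.
Position 2 in that ranking is Orosirian, which lasted 250 Myr.

Orosirian, 250 million years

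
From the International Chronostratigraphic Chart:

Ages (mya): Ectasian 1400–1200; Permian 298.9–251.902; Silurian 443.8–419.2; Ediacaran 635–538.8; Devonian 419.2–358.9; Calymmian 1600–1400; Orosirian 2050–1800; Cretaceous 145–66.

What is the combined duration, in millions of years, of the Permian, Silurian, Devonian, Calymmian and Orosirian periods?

581.898 million years

Duration is start − end for each: (298.9 − 251.902) + (443.8 − 419.2) + (419.2 − 358.9) + (1600 − 1400) + (2050 − 1800).
That is 46.998 + 24.6 + 60.3 + 200 + 250, which totals 581.898 million years.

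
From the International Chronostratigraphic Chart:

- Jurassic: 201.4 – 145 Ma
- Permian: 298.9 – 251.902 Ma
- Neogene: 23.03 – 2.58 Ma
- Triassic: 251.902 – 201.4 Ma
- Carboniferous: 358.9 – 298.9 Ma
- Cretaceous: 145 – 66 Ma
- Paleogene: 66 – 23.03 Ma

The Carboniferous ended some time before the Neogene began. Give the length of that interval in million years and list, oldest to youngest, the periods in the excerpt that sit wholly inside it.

The Carboniferous closes at 298.9 Ma and the Neogene opens at 23.03 Ma, so the interval is 298.9 − 23.03 = 275.87 Myr.
A period fits inside if it starts at or after 298.9 Ma and ends at or before 23.03 Ma; oldest first that gives Permian, Triassic, Jurassic, Cretaceous, Paleogene.

275.87 million years; Permian, Triassic, Jurassic, Cretaceous, Paleogene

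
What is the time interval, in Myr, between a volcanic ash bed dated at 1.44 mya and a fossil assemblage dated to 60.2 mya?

58.76 million years

60.2 − 1.44 = 58.76 million years.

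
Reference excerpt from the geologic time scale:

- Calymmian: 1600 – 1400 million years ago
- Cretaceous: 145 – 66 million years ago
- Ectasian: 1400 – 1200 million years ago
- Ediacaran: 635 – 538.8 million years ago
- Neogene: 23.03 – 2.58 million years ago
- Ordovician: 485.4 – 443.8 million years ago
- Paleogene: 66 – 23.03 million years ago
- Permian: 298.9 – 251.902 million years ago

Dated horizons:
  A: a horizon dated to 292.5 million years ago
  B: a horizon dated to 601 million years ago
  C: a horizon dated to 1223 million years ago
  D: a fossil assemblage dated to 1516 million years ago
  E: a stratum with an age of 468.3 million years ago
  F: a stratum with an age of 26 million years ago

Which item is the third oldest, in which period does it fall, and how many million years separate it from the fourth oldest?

B, in the Ediacaran; 132.7 million years to E

Larger Ma means older, so oldest first: D 1516 > C 1223 > B 601 > E 468.3 > A 292.5 > F 26.
Counting 3 along gives B (601 Ma); the excerpt puts that inside the Ediacaran, 635–538.8 Ma.
Next in line is E (468.3 Ma), and 601 − 468.3 = 132.7 Myr.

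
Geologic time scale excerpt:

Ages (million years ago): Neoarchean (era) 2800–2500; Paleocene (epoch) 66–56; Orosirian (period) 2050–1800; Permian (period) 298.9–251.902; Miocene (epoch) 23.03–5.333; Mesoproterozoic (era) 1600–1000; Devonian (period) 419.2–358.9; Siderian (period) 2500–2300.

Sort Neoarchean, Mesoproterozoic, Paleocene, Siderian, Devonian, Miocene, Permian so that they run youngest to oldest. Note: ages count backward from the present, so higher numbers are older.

The oldest of these is Neoarchean (starts 2800 Ma) and the youngest is Miocene (ends 5.333 Ma).
In between, by decreasing start age: Siderian (2500), Mesoproterozoic (1600), Devonian (419.2), Permian (298.9), Paleocene (66).
Listing youngest first means reversing that sequence.

Miocene, then Paleocene, then Permian, then Devonian, then Mesoproterozoic, then Siderian, then Neoarchean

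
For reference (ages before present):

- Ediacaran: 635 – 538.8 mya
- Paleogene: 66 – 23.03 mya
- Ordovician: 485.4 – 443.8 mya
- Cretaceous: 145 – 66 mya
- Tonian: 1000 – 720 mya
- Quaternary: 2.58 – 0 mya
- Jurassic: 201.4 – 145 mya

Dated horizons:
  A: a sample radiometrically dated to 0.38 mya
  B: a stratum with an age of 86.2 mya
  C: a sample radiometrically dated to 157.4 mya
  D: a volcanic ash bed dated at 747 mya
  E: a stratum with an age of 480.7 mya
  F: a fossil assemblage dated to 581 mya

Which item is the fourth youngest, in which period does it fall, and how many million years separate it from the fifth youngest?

Smaller Ma means younger, so youngest first: A 0.38 < B 86.2 < C 157.4 < E 480.7 < F 581 < D 747.
Counting 4 along gives E (480.7 Ma); the excerpt puts that inside the Ordovician, 485.4–443.8 Ma.
Next in line is F (581 Ma), and 581 − 480.7 = 100.3 Myr.

E, in the Ordovician; 100.3 million years to F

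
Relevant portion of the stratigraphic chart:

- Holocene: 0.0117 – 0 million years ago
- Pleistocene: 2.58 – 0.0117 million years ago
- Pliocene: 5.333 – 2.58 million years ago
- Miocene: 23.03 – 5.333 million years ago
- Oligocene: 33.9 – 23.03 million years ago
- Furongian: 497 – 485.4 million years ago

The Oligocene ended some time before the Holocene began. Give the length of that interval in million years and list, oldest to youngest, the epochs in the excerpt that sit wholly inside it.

23.0183 million years; Miocene, Pliocene, Pleistocene

The Oligocene closes at 23.03 Ma and the Holocene opens at 0.0117 Ma, so the interval is 23.03 − 0.0117 = 23.0183 Myr.
An epoch fits inside if it starts at or after 23.03 Ma and ends at or before 0.0117 Ma; oldest first that gives Miocene, Pliocene, Pleistocene.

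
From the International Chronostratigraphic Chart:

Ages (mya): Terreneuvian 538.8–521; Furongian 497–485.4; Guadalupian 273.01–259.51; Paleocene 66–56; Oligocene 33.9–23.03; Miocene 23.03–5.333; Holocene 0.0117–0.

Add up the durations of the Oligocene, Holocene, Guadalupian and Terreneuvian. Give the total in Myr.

42.1817 million years

Each duration: Oligocene = 10.87; Holocene = 0.0117; Guadalupian = 13.5; Terreneuvian = 17.8.
Sum: 10.87 + 0.0117 + 13.5 + 17.8 = 42.1817 Myr.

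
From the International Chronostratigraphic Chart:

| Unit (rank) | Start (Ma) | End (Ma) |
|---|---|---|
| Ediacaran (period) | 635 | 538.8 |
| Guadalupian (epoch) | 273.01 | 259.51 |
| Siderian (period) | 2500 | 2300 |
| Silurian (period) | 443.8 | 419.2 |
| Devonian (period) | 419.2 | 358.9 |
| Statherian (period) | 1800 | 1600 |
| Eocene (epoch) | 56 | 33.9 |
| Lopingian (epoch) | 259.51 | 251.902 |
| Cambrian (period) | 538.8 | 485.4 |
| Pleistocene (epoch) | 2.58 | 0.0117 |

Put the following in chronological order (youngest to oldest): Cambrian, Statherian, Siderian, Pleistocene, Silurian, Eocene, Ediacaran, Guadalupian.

Pleistocene, Eocene, Guadalupian, Silurian, Cambrian, Ediacaran, Statherian, Siderian

The oldest of these is Siderian (starts 2500 Ma) and the youngest is Pleistocene (ends 0.0117 Ma).
In between, by decreasing start age: Statherian (1800), Ediacaran (635), Cambrian (538.8), Silurian (443.8), Guadalupian (273.01), Eocene (56).
Listing youngest first means reversing that sequence.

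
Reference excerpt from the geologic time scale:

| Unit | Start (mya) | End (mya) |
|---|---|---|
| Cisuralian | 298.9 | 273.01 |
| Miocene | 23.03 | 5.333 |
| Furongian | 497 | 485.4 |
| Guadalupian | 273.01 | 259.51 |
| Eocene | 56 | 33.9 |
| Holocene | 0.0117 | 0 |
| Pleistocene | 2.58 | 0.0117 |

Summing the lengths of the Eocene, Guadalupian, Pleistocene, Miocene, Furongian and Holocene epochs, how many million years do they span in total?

67.477 million years

Duration is start − end for each: (56 − 33.9) + (273.01 − 259.51) + (2.58 − 0.0117) + (23.03 − 5.333) + (497 − 485.4) + (0.0117 − 0).
That is 22.1 + 13.5 + 2.5683 + 17.697 + 11.6 + 0.0117, which totals 67.477 million years.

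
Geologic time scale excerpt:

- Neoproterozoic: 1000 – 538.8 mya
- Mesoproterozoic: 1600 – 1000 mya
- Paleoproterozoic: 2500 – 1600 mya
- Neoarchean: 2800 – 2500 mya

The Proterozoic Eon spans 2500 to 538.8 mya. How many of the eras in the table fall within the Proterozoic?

3

Eras inside 2500–538.8 Ma: Paleoproterozoic, Mesoproterozoic, Neoproterozoic — 3 in total.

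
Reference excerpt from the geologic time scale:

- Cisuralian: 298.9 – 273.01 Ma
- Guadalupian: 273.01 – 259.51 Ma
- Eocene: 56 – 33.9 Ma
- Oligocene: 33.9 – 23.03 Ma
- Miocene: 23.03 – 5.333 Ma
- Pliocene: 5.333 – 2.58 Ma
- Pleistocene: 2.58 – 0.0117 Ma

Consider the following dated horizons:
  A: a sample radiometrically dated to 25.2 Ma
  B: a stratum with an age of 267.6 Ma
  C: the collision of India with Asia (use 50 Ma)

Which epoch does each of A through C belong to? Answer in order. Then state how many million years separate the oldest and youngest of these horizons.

A: 25.2 Ma lies in 33.9–23.03 Ma, so Oligocene.
B: 267.6 Ma lies in 273.01–259.51 Ma, so Guadalupian.
C: 50 Ma lies in 56–33.9 Ma, so Eocene.
Oldest = 267.6 Ma, youngest = 25.2 Ma → span 242.4 Myr.

A — Oligocene; B — Guadalupian; C — Eocene; span 242.4 million years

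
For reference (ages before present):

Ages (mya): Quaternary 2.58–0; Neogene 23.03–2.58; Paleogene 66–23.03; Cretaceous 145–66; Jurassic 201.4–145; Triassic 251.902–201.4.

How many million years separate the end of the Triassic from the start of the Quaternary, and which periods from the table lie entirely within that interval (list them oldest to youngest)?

198.82 million years; Jurassic, Cretaceous, Paleogene, Neogene

The Triassic closes at 201.4 Ma and the Quaternary opens at 2.58 Ma, so the interval is 201.4 − 2.58 = 198.82 Myr.
A period fits inside if it starts at or after 201.4 Ma and ends at or before 2.58 Ma; oldest first that gives Jurassic, Cretaceous, Paleogene, Neogene.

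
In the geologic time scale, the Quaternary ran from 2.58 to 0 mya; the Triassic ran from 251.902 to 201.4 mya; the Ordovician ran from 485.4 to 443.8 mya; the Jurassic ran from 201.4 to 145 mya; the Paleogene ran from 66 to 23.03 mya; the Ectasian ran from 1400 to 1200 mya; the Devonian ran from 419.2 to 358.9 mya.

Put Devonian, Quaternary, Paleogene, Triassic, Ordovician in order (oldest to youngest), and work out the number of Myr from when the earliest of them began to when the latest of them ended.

Ordovician → Devonian → Triassic → Paleogene → Quaternary; total span 485.4 Myr

From the excerpt: Devonian 419.2–358.9; Quaternary 2.58–0; Paleogene 66–23.03; Triassic 251.902–201.4; Ordovician 485.4–443.8 (Ma).
Larger Ma is earlier, so the oldest is Ordovician and the youngest is Quaternary; oldest to youngest: Ordovician, Devonian, Triassic, Paleogene, Quaternary.
Oldest start 485.4 minus youngest end 0 gives 485.4 Myr overall.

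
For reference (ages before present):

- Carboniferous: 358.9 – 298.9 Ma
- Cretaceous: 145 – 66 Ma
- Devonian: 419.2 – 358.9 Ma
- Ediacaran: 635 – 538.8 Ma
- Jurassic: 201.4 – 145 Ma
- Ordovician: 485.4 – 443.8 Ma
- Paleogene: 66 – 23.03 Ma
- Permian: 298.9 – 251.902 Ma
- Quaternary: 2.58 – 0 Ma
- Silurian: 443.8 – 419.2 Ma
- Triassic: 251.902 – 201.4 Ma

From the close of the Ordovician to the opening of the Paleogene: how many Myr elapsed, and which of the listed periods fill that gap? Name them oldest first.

End of Ordovician = 443.8 Ma; start of Paleogene = 66 Ma.
Gap = 443.8 − 66 = 377.8 Myr.
Periods wholly inside 443.8–66 Ma: Silurian (443.8–419.2), Devonian (419.2–358.9), Carboniferous (358.9–298.9), Permian (298.9–251.902), Triassic (251.902–201.4), Jurassic (201.4–145), Cretaceous (145–66).

377.8 million years; Silurian, Devonian, Carboniferous, Permian, Triassic, Jurassic, Cretaceous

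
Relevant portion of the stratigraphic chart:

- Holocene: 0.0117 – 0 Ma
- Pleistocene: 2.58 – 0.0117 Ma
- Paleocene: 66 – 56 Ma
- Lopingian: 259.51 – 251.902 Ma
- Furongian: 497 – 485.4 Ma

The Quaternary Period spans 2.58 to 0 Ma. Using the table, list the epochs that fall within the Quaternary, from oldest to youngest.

Epochs with both bounds inside 2.58–0 Ma: Pleistocene (2.58–0.0117), Holocene (0.0117–0).

Pleistocene, Holocene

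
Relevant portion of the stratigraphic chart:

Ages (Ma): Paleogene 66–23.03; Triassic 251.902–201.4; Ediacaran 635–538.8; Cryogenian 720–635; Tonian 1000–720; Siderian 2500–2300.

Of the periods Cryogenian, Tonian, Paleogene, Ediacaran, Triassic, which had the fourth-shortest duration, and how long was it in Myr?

Durations: Cryogenian 85; Tonian 280; Paleogene 42.97; Ediacaran 96.2; Triassic 50.502 Myr.
Sorted shortest-first: Paleogene (42.97), Triassic (50.502), Cryogenian (85), Ediacaran (96.2), Tonian (280).
The fourth shortest is Ediacaran at 96.2 Myr.

Ediacaran, 96.2 million years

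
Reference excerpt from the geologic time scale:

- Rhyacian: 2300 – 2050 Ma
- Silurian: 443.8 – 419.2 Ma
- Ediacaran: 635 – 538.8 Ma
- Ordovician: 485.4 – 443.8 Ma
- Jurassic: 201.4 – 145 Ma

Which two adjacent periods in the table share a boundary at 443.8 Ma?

The Ordovician ends at 443.8 Ma and the Silurian begins at 443.8 Ma, so they share that boundary.

Ordovician and Silurian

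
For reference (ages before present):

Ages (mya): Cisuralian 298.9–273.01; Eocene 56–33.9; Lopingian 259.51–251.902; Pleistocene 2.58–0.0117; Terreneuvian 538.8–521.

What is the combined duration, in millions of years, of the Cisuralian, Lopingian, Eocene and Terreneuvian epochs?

Duration is start − end for each: (298.9 − 273.01) + (259.51 − 251.902) + (56 − 33.9) + (538.8 − 521).
That is 25.89 + 7.608 + 22.1 + 17.8, which totals 73.398 million years.

73.398 million years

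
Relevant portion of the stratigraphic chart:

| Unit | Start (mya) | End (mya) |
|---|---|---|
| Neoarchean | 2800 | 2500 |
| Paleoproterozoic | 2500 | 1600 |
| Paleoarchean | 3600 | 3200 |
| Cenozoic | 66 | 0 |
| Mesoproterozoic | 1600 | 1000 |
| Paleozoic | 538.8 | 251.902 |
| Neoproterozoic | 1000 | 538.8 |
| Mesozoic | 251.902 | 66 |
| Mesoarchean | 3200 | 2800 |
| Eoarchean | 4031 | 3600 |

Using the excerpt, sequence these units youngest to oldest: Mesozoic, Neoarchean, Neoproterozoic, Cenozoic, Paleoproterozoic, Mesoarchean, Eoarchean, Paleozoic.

Cenozoic, Mesozoic, Paleozoic, Neoproterozoic, Paleoproterozoic, Neoarchean, Mesoarchean, Eoarchean

The oldest of these is Eoarchean (starts 4031 Ma) and the youngest is Cenozoic (ends 0 Ma).
In between, by decreasing start age: Mesoarchean (3200), Neoarchean (2800), Paleoproterozoic (2500), Neoproterozoic (1000), Paleozoic (538.8), Mesozoic (251.902).
Listing youngest first means reversing that sequence.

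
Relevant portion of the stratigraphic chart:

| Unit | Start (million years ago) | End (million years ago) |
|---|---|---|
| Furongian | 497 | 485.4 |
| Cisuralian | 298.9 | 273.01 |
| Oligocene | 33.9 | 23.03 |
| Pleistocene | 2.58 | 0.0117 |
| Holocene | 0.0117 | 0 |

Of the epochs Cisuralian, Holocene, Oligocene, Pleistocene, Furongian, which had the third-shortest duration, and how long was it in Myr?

Durations: Cisuralian 25.89; Holocene 0.0117; Oligocene 10.87; Pleistocene 2.5683; Furongian 11.6 Myr.
Sorted shortest-first: Holocene (0.0117), Pleistocene (2.5683), Oligocene (10.87), Furongian (11.6), Cisuralian (25.89).
The third shortest is Oligocene at 10.87 Myr.

Oligocene, 10.87 million years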